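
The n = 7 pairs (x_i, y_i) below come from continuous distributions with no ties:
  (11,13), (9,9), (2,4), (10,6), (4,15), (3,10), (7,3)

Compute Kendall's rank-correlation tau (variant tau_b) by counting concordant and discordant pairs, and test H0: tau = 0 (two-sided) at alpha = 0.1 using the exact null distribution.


Step 1: Enumerate the 21 unordered pairs (i,j) with i<j and classify each by sign(x_j-x_i) * sign(y_j-y_i).
  (1,2):dx=-2,dy=-4->C; (1,3):dx=-9,dy=-9->C; (1,4):dx=-1,dy=-7->C; (1,5):dx=-7,dy=+2->D
  (1,6):dx=-8,dy=-3->C; (1,7):dx=-4,dy=-10->C; (2,3):dx=-7,dy=-5->C; (2,4):dx=+1,dy=-3->D
  (2,5):dx=-5,dy=+6->D; (2,6):dx=-6,dy=+1->D; (2,7):dx=-2,dy=-6->C; (3,4):dx=+8,dy=+2->C
  (3,5):dx=+2,dy=+11->C; (3,6):dx=+1,dy=+6->C; (3,7):dx=+5,dy=-1->D; (4,5):dx=-6,dy=+9->D
  (4,6):dx=-7,dy=+4->D; (4,7):dx=-3,dy=-3->C; (5,6):dx=-1,dy=-5->C; (5,7):dx=+3,dy=-12->D
  (6,7):dx=+4,dy=-7->D
Step 2: C = 12, D = 9, total pairs = 21.
Step 3: tau = (C - D)/(n(n-1)/2) = (12 - 9)/21 = 0.142857.
Step 4: Exact two-sided p-value (enumerate n! = 5040 permutations of y under H0): p = 0.772619.
Step 5: alpha = 0.1. fail to reject H0.

tau_b = 0.1429 (C=12, D=9), p = 0.772619, fail to reject H0.


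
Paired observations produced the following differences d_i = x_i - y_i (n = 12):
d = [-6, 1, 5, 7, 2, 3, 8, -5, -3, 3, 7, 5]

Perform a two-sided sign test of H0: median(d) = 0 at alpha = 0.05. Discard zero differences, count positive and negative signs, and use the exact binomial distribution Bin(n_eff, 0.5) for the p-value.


Step 1: Discard zero differences. Original n = 12; n_eff = number of nonzero differences = 12.
Nonzero differences (with sign): -6, +1, +5, +7, +2, +3, +8, -5, -3, +3, +7, +5
Step 2: Count signs: positive = 9, negative = 3.
Step 3: Under H0: P(positive) = 0.5, so the number of positives S ~ Bin(12, 0.5).
Step 4: Two-sided exact p-value = sum of Bin(12,0.5) probabilities at or below the observed probability = 0.145996.
Step 5: alpha = 0.05. fail to reject H0.

n_eff = 12, pos = 9, neg = 3, p = 0.145996, fail to reject H0.


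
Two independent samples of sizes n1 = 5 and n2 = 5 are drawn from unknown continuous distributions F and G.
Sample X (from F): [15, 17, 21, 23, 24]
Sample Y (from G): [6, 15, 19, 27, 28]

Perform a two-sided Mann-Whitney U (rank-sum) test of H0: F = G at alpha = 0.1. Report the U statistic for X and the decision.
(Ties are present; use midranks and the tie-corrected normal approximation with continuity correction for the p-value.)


Step 1: Combine and sort all 10 observations; assign midranks.
sorted (value, group): (6,Y), (15,X), (15,Y), (17,X), (19,Y), (21,X), (23,X), (24,X), (27,Y), (28,Y)
ranks: 6->1, 15->2.5, 15->2.5, 17->4, 19->5, 21->6, 23->7, 24->8, 27->9, 28->10
Step 2: Rank sum for X: R1 = 2.5 + 4 + 6 + 7 + 8 = 27.5.
Step 3: U_X = R1 - n1(n1+1)/2 = 27.5 - 5*6/2 = 27.5 - 15 = 12.5.
       U_Y = n1*n2 - U_X = 25 - 12.5 = 12.5.
Step 4: Ties are present, so use the tie-corrected normal approximation (with continuity correction) for the p-value.
Step 5: p-value = 1.000000; compare to alpha = 0.1. fail to reject H0.

U_X = 12.5, p = 1.000000, fail to reject H0 at alpha = 0.1.


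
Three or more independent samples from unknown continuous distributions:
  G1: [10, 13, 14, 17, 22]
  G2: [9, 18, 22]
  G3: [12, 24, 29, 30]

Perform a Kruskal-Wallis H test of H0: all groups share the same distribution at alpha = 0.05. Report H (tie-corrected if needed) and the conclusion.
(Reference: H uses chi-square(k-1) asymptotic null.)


Step 1: Combine all N = 12 observations and assign midranks.
sorted (value, group, rank): (9,G2,1), (10,G1,2), (12,G3,3), (13,G1,4), (14,G1,5), (17,G1,6), (18,G2,7), (22,G1,8.5), (22,G2,8.5), (24,G3,10), (29,G3,11), (30,G3,12)
Step 2: Sum ranks within each group.
R_1 = 25.5 (n_1 = 5)
R_2 = 16.5 (n_2 = 3)
R_3 = 36 (n_3 = 4)
Step 3: H = 12/(N(N+1)) * sum(R_i^2/n_i) - 3(N+1)
     = 12/(12*13) * (25.5^2/5 + 16.5^2/3 + 36^2/4) - 3*13
     = 0.076923 * 544.8 - 39
     = 2.907692.
Step 4: Ties present; correction factor C = 1 - 6/(12^3 - 12) = 0.996503. Corrected H = 2.907692 / 0.996503 = 2.917895.
Step 5: Under H0, H ~ chi^2(2); p-value = 0.232481.
Step 6: alpha = 0.05. fail to reject H0.

H = 2.9179, df = 2, p = 0.232481, fail to reject H0.


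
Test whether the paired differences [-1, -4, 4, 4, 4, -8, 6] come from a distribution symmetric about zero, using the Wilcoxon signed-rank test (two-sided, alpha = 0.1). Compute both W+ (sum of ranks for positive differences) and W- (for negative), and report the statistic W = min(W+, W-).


Step 1: Drop any zero differences (none here) and take |d_i|.
|d| = [1, 4, 4, 4, 4, 8, 6]
Step 2: Midrank |d_i| (ties get averaged ranks).
ranks: |1|->1, |4|->3.5, |4|->3.5, |4|->3.5, |4|->3.5, |8|->7, |6|->6
Step 3: Attach original signs; sum ranks with positive sign and with negative sign.
W+ = 3.5 + 3.5 + 3.5 + 6 = 16.5
W- = 1 + 3.5 + 7 = 11.5
(Check: W+ + W- = 28 should equal n(n+1)/2 = 28.)
Step 4: Test statistic W = min(W+, W-) = 11.5.
Step 5: Ties in |d|, so use the tie-corrected normal approximation.
        E[W] = n(n+1)/4 = 7*8/4 = 14.
        Tie groups: |d|=4 (t=4); sum(t^3 - t) = 60.
        Var[W] = n(n+1)(2n+1)/24 - sum(t^3-t)/48 = 840/24 - 60/48 = 33.75.
        z = (W - E[W]) / sqrt(Var[W]) = (11.5 - 14) / 5.8095 = -0.4303.
        Two-sided p = 2*Phi(z) = 0.666955.
Step 6: alpha = 0.1. fail to reject H0.

W+ = 16.5, W- = 11.5, W = min = 11.5, p = 0.666955, fail to reject H0.


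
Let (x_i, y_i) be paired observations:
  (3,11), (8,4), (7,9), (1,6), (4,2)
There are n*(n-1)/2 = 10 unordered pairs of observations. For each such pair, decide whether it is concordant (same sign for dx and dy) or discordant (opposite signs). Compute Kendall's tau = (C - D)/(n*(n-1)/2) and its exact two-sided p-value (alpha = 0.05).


Step 1: Enumerate the 10 unordered pairs (i,j) with i<j and classify each by sign(x_j-x_i) * sign(y_j-y_i).
  (1,2):dx=+5,dy=-7->D; (1,3):dx=+4,dy=-2->D; (1,4):dx=-2,dy=-5->C; (1,5):dx=+1,dy=-9->D
  (2,3):dx=-1,dy=+5->D; (2,4):dx=-7,dy=+2->D; (2,5):dx=-4,dy=-2->C; (3,4):dx=-6,dy=-3->C
  (3,5):dx=-3,dy=-7->C; (4,5):dx=+3,dy=-4->D
Step 2: C = 4, D = 6, total pairs = 10.
Step 3: tau = (C - D)/(n(n-1)/2) = (4 - 6)/10 = -0.200000.
Step 4: Exact two-sided p-value (enumerate n! = 120 permutations of y under H0): p = 0.816667.
Step 5: alpha = 0.05. fail to reject H0.

tau_b = -0.2000 (C=4, D=6), p = 0.816667, fail to reject H0.


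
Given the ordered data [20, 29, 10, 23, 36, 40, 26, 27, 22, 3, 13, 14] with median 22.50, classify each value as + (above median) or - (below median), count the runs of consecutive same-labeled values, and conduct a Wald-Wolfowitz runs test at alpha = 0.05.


Step 1: Compute median = 22.50; label A = above, B = below.
Labels in order: BABAAAAABBBB  (n_A = 6, n_B = 6)
Step 2: Count runs R = 5.
Step 3: Under H0 (random ordering), E[R] = 2*n_A*n_B/(n_A+n_B) + 1 = 2*6*6/12 + 1 = 7.0000.
        Var[R] = 2*n_A*n_B*(2*n_A*n_B - n_A - n_B) / ((n_A+n_B)^2 * (n_A+n_B-1)) = 4320/1584 = 2.7273.
        SD[R] = 1.6514.
Step 4: Continuity-corrected z = (R + 0.5 - E[R]) / SD[R] = (5 + 0.5 - 7.0000) / 1.6514 = -0.9083.
Step 5: Two-sided p-value via normal approximation = 2*(1 - Phi(|z|)) = 0.363722.
Step 6: alpha = 0.05. fail to reject H0.

R = 5, z = -0.9083, p = 0.363722, fail to reject H0.


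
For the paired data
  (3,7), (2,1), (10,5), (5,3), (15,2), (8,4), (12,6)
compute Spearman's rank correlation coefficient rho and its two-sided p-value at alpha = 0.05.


Step 1: Rank x and y separately (midranks; no ties here).
rank(x): 3->2, 2->1, 10->5, 5->3, 15->7, 8->4, 12->6
rank(y): 7->7, 1->1, 5->5, 3->3, 2->2, 4->4, 6->6
Step 2: d_i = R_x(i) - R_y(i); compute d_i^2.
  (2-7)^2=25, (1-1)^2=0, (5-5)^2=0, (3-3)^2=0, (7-2)^2=25, (4-4)^2=0, (6-6)^2=0
sum(d^2) = 50.
Step 3: rho = 1 - 6*50 / (7*(7^2 - 1)) = 1 - 300/336 = 0.107143.
Step 4: Under H0, t = rho * sqrt((n-2)/(1-rho^2)) = 0.2410 ~ t(5).
Step 5: Two-sided p-value from the t-distribution with 5 df = 0.819151.
Step 6: alpha = 0.05. fail to reject H0.

rho = 0.1071, p = 0.819151, fail to reject H0 at alpha = 0.05.


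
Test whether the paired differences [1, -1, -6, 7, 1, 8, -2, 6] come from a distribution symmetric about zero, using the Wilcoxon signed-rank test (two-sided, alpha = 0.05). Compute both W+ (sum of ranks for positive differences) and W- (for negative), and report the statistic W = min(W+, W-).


Step 1: Drop any zero differences (none here) and take |d_i|.
|d| = [1, 1, 6, 7, 1, 8, 2, 6]
Step 2: Midrank |d_i| (ties get averaged ranks).
ranks: |1|->2, |1|->2, |6|->5.5, |7|->7, |1|->2, |8|->8, |2|->4, |6|->5.5
Step 3: Attach original signs; sum ranks with positive sign and with negative sign.
W+ = 2 + 7 + 2 + 8 + 5.5 = 24.5
W- = 2 + 5.5 + 4 = 11.5
(Check: W+ + W- = 36 should equal n(n+1)/2 = 36.)
Step 4: Test statistic W = min(W+, W-) = 11.5.
Step 5: Ties in |d|, so use the tie-corrected normal approximation.
        E[W] = n(n+1)/4 = 8*9/4 = 18.
        Tie groups: |d|=1 (t=3), |d|=6 (t=2); sum(t^3 - t) = 30.
        Var[W] = n(n+1)(2n+1)/24 - sum(t^3-t)/48 = 1224/24 - 30/48 = 50.375.
        z = (W - E[W]) / sqrt(Var[W]) = (11.5 - 18) / 7.0975 = -0.9158.
        Two-sided p = 2*Phi(z) = 0.359766.
Step 6: alpha = 0.05. fail to reject H0.

W+ = 24.5, W- = 11.5, W = min = 11.5, p = 0.359766, fail to reject H0.


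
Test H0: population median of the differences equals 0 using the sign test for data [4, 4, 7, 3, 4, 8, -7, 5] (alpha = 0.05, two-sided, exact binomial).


Step 1: Discard zero differences. Original n = 8; n_eff = number of nonzero differences = 8.
Nonzero differences (with sign): +4, +4, +7, +3, +4, +8, -7, +5
Step 2: Count signs: positive = 7, negative = 1.
Step 3: Under H0: P(positive) = 0.5, so the number of positives S ~ Bin(8, 0.5).
Step 4: Two-sided exact p-value = sum of Bin(8,0.5) probabilities at or below the observed probability = 0.070312.
Step 5: alpha = 0.05. fail to reject H0.

n_eff = 8, pos = 7, neg = 1, p = 0.070312, fail to reject H0.


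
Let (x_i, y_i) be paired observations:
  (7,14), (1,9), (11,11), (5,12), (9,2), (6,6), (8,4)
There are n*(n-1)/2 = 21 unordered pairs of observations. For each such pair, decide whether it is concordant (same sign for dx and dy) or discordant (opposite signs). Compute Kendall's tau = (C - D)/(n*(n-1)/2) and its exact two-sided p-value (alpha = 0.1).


Step 1: Enumerate the 21 unordered pairs (i,j) with i<j and classify each by sign(x_j-x_i) * sign(y_j-y_i).
  (1,2):dx=-6,dy=-5->C; (1,3):dx=+4,dy=-3->D; (1,4):dx=-2,dy=-2->C; (1,5):dx=+2,dy=-12->D
  (1,6):dx=-1,dy=-8->C; (1,7):dx=+1,dy=-10->D; (2,3):dx=+10,dy=+2->C; (2,4):dx=+4,dy=+3->C
  (2,5):dx=+8,dy=-7->D; (2,6):dx=+5,dy=-3->D; (2,7):dx=+7,dy=-5->D; (3,4):dx=-6,dy=+1->D
  (3,5):dx=-2,dy=-9->C; (3,6):dx=-5,dy=-5->C; (3,7):dx=-3,dy=-7->C; (4,5):dx=+4,dy=-10->D
  (4,6):dx=+1,dy=-6->D; (4,7):dx=+3,dy=-8->D; (5,6):dx=-3,dy=+4->D; (5,7):dx=-1,dy=+2->D
  (6,7):dx=+2,dy=-2->D
Step 2: C = 8, D = 13, total pairs = 21.
Step 3: tau = (C - D)/(n(n-1)/2) = (8 - 13)/21 = -0.238095.
Step 4: Exact two-sided p-value (enumerate n! = 5040 permutations of y under H0): p = 0.561905.
Step 5: alpha = 0.1. fail to reject H0.

tau_b = -0.2381 (C=8, D=13), p = 0.561905, fail to reject H0.


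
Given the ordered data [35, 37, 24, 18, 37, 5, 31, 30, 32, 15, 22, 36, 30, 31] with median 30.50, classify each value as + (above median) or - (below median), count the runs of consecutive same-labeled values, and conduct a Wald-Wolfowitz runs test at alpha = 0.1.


Step 1: Compute median = 30.50; label A = above, B = below.
Labels in order: AABBABABABBABA  (n_A = 7, n_B = 7)
Step 2: Count runs R = 11.
Step 3: Under H0 (random ordering), E[R] = 2*n_A*n_B/(n_A+n_B) + 1 = 2*7*7/14 + 1 = 8.0000.
        Var[R] = 2*n_A*n_B*(2*n_A*n_B - n_A - n_B) / ((n_A+n_B)^2 * (n_A+n_B-1)) = 8232/2548 = 3.2308.
        SD[R] = 1.7974.
Step 4: Continuity-corrected z = (R - 0.5 - E[R]) / SD[R] = (11 - 0.5 - 8.0000) / 1.7974 = 1.3909.
Step 5: Two-sided p-value via normal approximation = 2*(1 - Phi(|z|)) = 0.164264.
Step 6: alpha = 0.1. fail to reject H0.

R = 11, z = 1.3909, p = 0.164264, fail to reject H0.


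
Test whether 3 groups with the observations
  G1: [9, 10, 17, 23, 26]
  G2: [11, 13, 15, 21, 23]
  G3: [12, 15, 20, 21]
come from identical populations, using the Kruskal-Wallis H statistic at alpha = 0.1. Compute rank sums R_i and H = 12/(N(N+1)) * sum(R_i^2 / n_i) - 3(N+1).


Step 1: Combine all N = 14 observations and assign midranks.
sorted (value, group, rank): (9,G1,1), (10,G1,2), (11,G2,3), (12,G3,4), (13,G2,5), (15,G2,6.5), (15,G3,6.5), (17,G1,8), (20,G3,9), (21,G2,10.5), (21,G3,10.5), (23,G1,12.5), (23,G2,12.5), (26,G1,14)
Step 2: Sum ranks within each group.
R_1 = 37.5 (n_1 = 5)
R_2 = 37.5 (n_2 = 5)
R_3 = 30 (n_3 = 4)
Step 3: H = 12/(N(N+1)) * sum(R_i^2/n_i) - 3(N+1)
     = 12/(14*15) * (37.5^2/5 + 37.5^2/5 + 30^2/4) - 3*15
     = 0.057143 * 787.5 - 45
     = 0.000000.
Step 4: Ties present; correction factor C = 1 - 18/(14^3 - 14) = 0.993407. Corrected H = 0.000000 / 0.993407 = 0.000000.
Step 5: Under H0, H ~ chi^2(2); p-value = 1.000000.
Step 6: alpha = 0.1. fail to reject H0.

H = 0.0000, df = 2, p = 1.000000, fail to reject H0.


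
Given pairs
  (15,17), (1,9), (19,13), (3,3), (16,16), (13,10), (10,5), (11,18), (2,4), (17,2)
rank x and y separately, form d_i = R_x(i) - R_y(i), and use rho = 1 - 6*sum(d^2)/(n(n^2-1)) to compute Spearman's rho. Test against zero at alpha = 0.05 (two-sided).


Step 1: Rank x and y separately (midranks; no ties here).
rank(x): 15->7, 1->1, 19->10, 3->3, 16->8, 13->6, 10->4, 11->5, 2->2, 17->9
rank(y): 17->9, 9->5, 13->7, 3->2, 16->8, 10->6, 5->4, 18->10, 4->3, 2->1
Step 2: d_i = R_x(i) - R_y(i); compute d_i^2.
  (7-9)^2=4, (1-5)^2=16, (10-7)^2=9, (3-2)^2=1, (8-8)^2=0, (6-6)^2=0, (4-4)^2=0, (5-10)^2=25, (2-3)^2=1, (9-1)^2=64
sum(d^2) = 120.
Step 3: rho = 1 - 6*120 / (10*(10^2 - 1)) = 1 - 720/990 = 0.272727.
Step 4: Under H0, t = rho * sqrt((n-2)/(1-rho^2)) = 0.8018 ~ t(8).
Step 5: Two-sided p-value from the t-distribution with 8 df = 0.445838.
Step 6: alpha = 0.05. fail to reject H0.

rho = 0.2727, p = 0.445838, fail to reject H0 at alpha = 0.05.


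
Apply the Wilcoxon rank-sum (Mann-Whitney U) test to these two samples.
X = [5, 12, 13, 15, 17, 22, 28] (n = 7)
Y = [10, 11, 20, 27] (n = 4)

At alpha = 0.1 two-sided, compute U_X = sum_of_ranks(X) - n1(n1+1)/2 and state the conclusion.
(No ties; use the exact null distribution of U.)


Step 1: Combine and sort all 11 observations; assign midranks.
sorted (value, group): (5,X), (10,Y), (11,Y), (12,X), (13,X), (15,X), (17,X), (20,Y), (22,X), (27,Y), (28,X)
ranks: 5->1, 10->2, 11->3, 12->4, 13->5, 15->6, 17->7, 20->8, 22->9, 27->10, 28->11
Step 2: Rank sum for X: R1 = 1 + 4 + 5 + 6 + 7 + 9 + 11 = 43.
Step 3: U_X = R1 - n1(n1+1)/2 = 43 - 7*8/2 = 43 - 28 = 15.
       U_Y = n1*n2 - U_X = 28 - 15 = 13.
Step 4: No ties, so the exact null distribution of U (based on enumerating the C(11,7) = 330 equally likely rank assignments) gives the two-sided p-value.
Step 5: p-value = 0.927273; compare to alpha = 0.1. fail to reject H0.

U_X = 15, p = 0.927273, fail to reject H0 at alpha = 0.1.


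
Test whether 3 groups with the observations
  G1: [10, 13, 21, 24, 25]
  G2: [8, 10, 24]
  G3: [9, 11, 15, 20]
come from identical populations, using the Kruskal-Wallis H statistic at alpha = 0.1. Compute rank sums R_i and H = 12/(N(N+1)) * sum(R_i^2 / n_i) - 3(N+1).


Step 1: Combine all N = 12 observations and assign midranks.
sorted (value, group, rank): (8,G2,1), (9,G3,2), (10,G1,3.5), (10,G2,3.5), (11,G3,5), (13,G1,6), (15,G3,7), (20,G3,8), (21,G1,9), (24,G1,10.5), (24,G2,10.5), (25,G1,12)
Step 2: Sum ranks within each group.
R_1 = 41 (n_1 = 5)
R_2 = 15 (n_2 = 3)
R_3 = 22 (n_3 = 4)
Step 3: H = 12/(N(N+1)) * sum(R_i^2/n_i) - 3(N+1)
     = 12/(12*13) * (41^2/5 + 15^2/3 + 22^2/4) - 3*13
     = 0.076923 * 532.2 - 39
     = 1.938462.
Step 4: Ties present; correction factor C = 1 - 12/(12^3 - 12) = 0.993007. Corrected H = 1.938462 / 0.993007 = 1.952113.
Step 5: Under H0, H ~ chi^2(2); p-value = 0.376794.
Step 6: alpha = 0.1. fail to reject H0.

H = 1.9521, df = 2, p = 0.376794, fail to reject H0.


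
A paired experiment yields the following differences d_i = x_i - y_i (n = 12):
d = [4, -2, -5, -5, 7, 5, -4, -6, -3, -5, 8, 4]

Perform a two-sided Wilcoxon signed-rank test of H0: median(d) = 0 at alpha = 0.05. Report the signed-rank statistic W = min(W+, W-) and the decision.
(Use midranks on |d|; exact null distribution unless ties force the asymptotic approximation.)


Step 1: Drop any zero differences (none here) and take |d_i|.
|d| = [4, 2, 5, 5, 7, 5, 4, 6, 3, 5, 8, 4]
Step 2: Midrank |d_i| (ties get averaged ranks).
ranks: |4|->4, |2|->1, |5|->7.5, |5|->7.5, |7|->11, |5|->7.5, |4|->4, |6|->10, |3|->2, |5|->7.5, |8|->12, |4|->4
Step 3: Attach original signs; sum ranks with positive sign and with negative sign.
W+ = 4 + 11 + 7.5 + 12 + 4 = 38.5
W- = 1 + 7.5 + 7.5 + 4 + 10 + 2 + 7.5 = 39.5
(Check: W+ + W- = 78 should equal n(n+1)/2 = 78.)
Step 4: Test statistic W = min(W+, W-) = 38.5.
Step 5: Ties in |d|, so use the tie-corrected normal approximation.
        E[W] = n(n+1)/4 = 12*13/4 = 39.
        Tie groups: |d|=4 (t=3), |d|=5 (t=4); sum(t^3 - t) = 84.
        Var[W] = n(n+1)(2n+1)/24 - sum(t^3-t)/48 = 3900/24 - 84/48 = 160.75.
        z = (W - E[W]) / sqrt(Var[W]) = (38.5 - 39) / 12.6787 = -0.0394.
        Two-sided p = 2*Phi(z) = 0.968543.
Step 6: alpha = 0.05. fail to reject H0.

W+ = 38.5, W- = 39.5, W = min = 38.5, p = 0.968543, fail to reject H0.


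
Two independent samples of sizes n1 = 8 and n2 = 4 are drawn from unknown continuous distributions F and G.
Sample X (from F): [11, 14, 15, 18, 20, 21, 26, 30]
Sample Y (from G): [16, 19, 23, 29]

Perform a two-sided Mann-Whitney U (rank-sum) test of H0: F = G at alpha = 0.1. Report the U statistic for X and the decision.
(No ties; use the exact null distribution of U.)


Step 1: Combine and sort all 12 observations; assign midranks.
sorted (value, group): (11,X), (14,X), (15,X), (16,Y), (18,X), (19,Y), (20,X), (21,X), (23,Y), (26,X), (29,Y), (30,X)
ranks: 11->1, 14->2, 15->3, 16->4, 18->5, 19->6, 20->7, 21->8, 23->9, 26->10, 29->11, 30->12
Step 2: Rank sum for X: R1 = 1 + 2 + 3 + 5 + 7 + 8 + 10 + 12 = 48.
Step 3: U_X = R1 - n1(n1+1)/2 = 48 - 8*9/2 = 48 - 36 = 12.
       U_Y = n1*n2 - U_X = 32 - 12 = 20.
Step 4: No ties, so the exact null distribution of U (based on enumerating the C(12,8) = 495 equally likely rank assignments) gives the two-sided p-value.
Step 5: p-value = 0.569697; compare to alpha = 0.1. fail to reject H0.

U_X = 12, p = 0.569697, fail to reject H0 at alpha = 0.1.


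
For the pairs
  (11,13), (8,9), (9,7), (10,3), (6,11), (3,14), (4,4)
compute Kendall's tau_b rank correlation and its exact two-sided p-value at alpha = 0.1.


Step 1: Enumerate the 21 unordered pairs (i,j) with i<j and classify each by sign(x_j-x_i) * sign(y_j-y_i).
  (1,2):dx=-3,dy=-4->C; (1,3):dx=-2,dy=-6->C; (1,4):dx=-1,dy=-10->C; (1,5):dx=-5,dy=-2->C
  (1,6):dx=-8,dy=+1->D; (1,7):dx=-7,dy=-9->C; (2,3):dx=+1,dy=-2->D; (2,4):dx=+2,dy=-6->D
  (2,5):dx=-2,dy=+2->D; (2,6):dx=-5,dy=+5->D; (2,7):dx=-4,dy=-5->C; (3,4):dx=+1,dy=-4->D
  (3,5):dx=-3,dy=+4->D; (3,6):dx=-6,dy=+7->D; (3,7):dx=-5,dy=-3->C; (4,5):dx=-4,dy=+8->D
  (4,6):dx=-7,dy=+11->D; (4,7):dx=-6,dy=+1->D; (5,6):dx=-3,dy=+3->D; (5,7):dx=-2,dy=-7->C
  (6,7):dx=+1,dy=-10->D
Step 2: C = 8, D = 13, total pairs = 21.
Step 3: tau = (C - D)/(n(n-1)/2) = (8 - 13)/21 = -0.238095.
Step 4: Exact two-sided p-value (enumerate n! = 5040 permutations of y under H0): p = 0.561905.
Step 5: alpha = 0.1. fail to reject H0.

tau_b = -0.2381 (C=8, D=13), p = 0.561905, fail to reject H0.


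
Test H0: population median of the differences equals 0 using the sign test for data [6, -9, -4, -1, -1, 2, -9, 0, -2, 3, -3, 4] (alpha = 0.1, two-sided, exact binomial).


Step 1: Discard zero differences. Original n = 12; n_eff = number of nonzero differences = 11.
Nonzero differences (with sign): +6, -9, -4, -1, -1, +2, -9, -2, +3, -3, +4
Step 2: Count signs: positive = 4, negative = 7.
Step 3: Under H0: P(positive) = 0.5, so the number of positives S ~ Bin(11, 0.5).
Step 4: Two-sided exact p-value = sum of Bin(11,0.5) probabilities at or below the observed probability = 0.548828.
Step 5: alpha = 0.1. fail to reject H0.

n_eff = 11, pos = 4, neg = 7, p = 0.548828, fail to reject H0.


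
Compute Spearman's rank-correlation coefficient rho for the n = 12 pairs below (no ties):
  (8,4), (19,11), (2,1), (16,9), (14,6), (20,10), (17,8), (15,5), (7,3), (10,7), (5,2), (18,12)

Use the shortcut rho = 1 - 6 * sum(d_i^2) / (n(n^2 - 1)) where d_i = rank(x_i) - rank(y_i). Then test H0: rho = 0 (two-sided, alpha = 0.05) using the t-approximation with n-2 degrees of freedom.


Step 1: Rank x and y separately (midranks; no ties here).
rank(x): 8->4, 19->11, 2->1, 16->8, 14->6, 20->12, 17->9, 15->7, 7->3, 10->5, 5->2, 18->10
rank(y): 4->4, 11->11, 1->1, 9->9, 6->6, 10->10, 8->8, 5->5, 3->3, 7->7, 2->2, 12->12
Step 2: d_i = R_x(i) - R_y(i); compute d_i^2.
  (4-4)^2=0, (11-11)^2=0, (1-1)^2=0, (8-9)^2=1, (6-6)^2=0, (12-10)^2=4, (9-8)^2=1, (7-5)^2=4, (3-3)^2=0, (5-7)^2=4, (2-2)^2=0, (10-12)^2=4
sum(d^2) = 18.
Step 3: rho = 1 - 6*18 / (12*(12^2 - 1)) = 1 - 108/1716 = 0.937063.
Step 4: Under H0, t = rho * sqrt((n-2)/(1-rho^2)) = 8.4868 ~ t(10).
Step 5: Two-sided p-value from the t-distribution with 10 df = 0.000007.
Step 6: alpha = 0.05. reject H0.

rho = 0.9371, p = 0.000007, reject H0 at alpha = 0.05.


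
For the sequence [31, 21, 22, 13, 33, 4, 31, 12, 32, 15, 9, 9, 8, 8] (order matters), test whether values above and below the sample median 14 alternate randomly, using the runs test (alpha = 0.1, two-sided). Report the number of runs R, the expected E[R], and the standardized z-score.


Step 1: Compute median = 14; label A = above, B = below.
Labels in order: AAABABABAABBBB  (n_A = 7, n_B = 7)
Step 2: Count runs R = 8.
Step 3: Under H0 (random ordering), E[R] = 2*n_A*n_B/(n_A+n_B) + 1 = 2*7*7/14 + 1 = 8.0000.
        Var[R] = 2*n_A*n_B*(2*n_A*n_B - n_A - n_B) / ((n_A+n_B)^2 * (n_A+n_B-1)) = 8232/2548 = 3.2308.
        SD[R] = 1.7974.
Step 4: R = E[R], so z = 0 with no continuity correction.
Step 5: Two-sided p-value via normal approximation = 2*(1 - Phi(|z|)) = 1.000000.
Step 6: alpha = 0.1. fail to reject H0.

R = 8, z = 0.0000, p = 1.000000, fail to reject H0.


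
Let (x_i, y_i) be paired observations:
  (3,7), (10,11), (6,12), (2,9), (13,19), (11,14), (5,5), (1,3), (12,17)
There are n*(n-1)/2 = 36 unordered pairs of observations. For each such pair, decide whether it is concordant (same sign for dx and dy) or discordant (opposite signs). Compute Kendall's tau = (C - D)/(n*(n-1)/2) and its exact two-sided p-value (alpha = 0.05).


Step 1: Enumerate the 36 unordered pairs (i,j) with i<j and classify each by sign(x_j-x_i) * sign(y_j-y_i).
  (1,2):dx=+7,dy=+4->C; (1,3):dx=+3,dy=+5->C; (1,4):dx=-1,dy=+2->D; (1,5):dx=+10,dy=+12->C
  (1,6):dx=+8,dy=+7->C; (1,7):dx=+2,dy=-2->D; (1,8):dx=-2,dy=-4->C; (1,9):dx=+9,dy=+10->C
  (2,3):dx=-4,dy=+1->D; (2,4):dx=-8,dy=-2->C; (2,5):dx=+3,dy=+8->C; (2,6):dx=+1,dy=+3->C
  (2,7):dx=-5,dy=-6->C; (2,8):dx=-9,dy=-8->C; (2,9):dx=+2,dy=+6->C; (3,4):dx=-4,dy=-3->C
  (3,5):dx=+7,dy=+7->C; (3,6):dx=+5,dy=+2->C; (3,7):dx=-1,dy=-7->C; (3,8):dx=-5,dy=-9->C
  (3,9):dx=+6,dy=+5->C; (4,5):dx=+11,dy=+10->C; (4,6):dx=+9,dy=+5->C; (4,7):dx=+3,dy=-4->D
  (4,8):dx=-1,dy=-6->C; (4,9):dx=+10,dy=+8->C; (5,6):dx=-2,dy=-5->C; (5,7):dx=-8,dy=-14->C
  (5,8):dx=-12,dy=-16->C; (5,9):dx=-1,dy=-2->C; (6,7):dx=-6,dy=-9->C; (6,8):dx=-10,dy=-11->C
  (6,9):dx=+1,dy=+3->C; (7,8):dx=-4,dy=-2->C; (7,9):dx=+7,dy=+12->C; (8,9):dx=+11,dy=+14->C
Step 2: C = 32, D = 4, total pairs = 36.
Step 3: tau = (C - D)/(n(n-1)/2) = (32 - 4)/36 = 0.777778.
Step 4: Exact two-sided p-value (enumerate n! = 362880 permutations of y under H0): p = 0.002425.
Step 5: alpha = 0.05. reject H0.

tau_b = 0.7778 (C=32, D=4), p = 0.002425, reject H0.


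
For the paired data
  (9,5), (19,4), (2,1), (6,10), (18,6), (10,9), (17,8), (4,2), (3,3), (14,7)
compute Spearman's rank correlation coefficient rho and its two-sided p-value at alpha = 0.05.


Step 1: Rank x and y separately (midranks; no ties here).
rank(x): 9->5, 19->10, 2->1, 6->4, 18->9, 10->6, 17->8, 4->3, 3->2, 14->7
rank(y): 5->5, 4->4, 1->1, 10->10, 6->6, 9->9, 8->8, 2->2, 3->3, 7->7
Step 2: d_i = R_x(i) - R_y(i); compute d_i^2.
  (5-5)^2=0, (10-4)^2=36, (1-1)^2=0, (4-10)^2=36, (9-6)^2=9, (6-9)^2=9, (8-8)^2=0, (3-2)^2=1, (2-3)^2=1, (7-7)^2=0
sum(d^2) = 92.
Step 3: rho = 1 - 6*92 / (10*(10^2 - 1)) = 1 - 552/990 = 0.442424.
Step 4: Under H0, t = rho * sqrt((n-2)/(1-rho^2)) = 1.3954 ~ t(8).
Step 5: Two-sided p-value from the t-distribution with 8 df = 0.200423.
Step 6: alpha = 0.05. fail to reject H0.

rho = 0.4424, p = 0.200423, fail to reject H0 at alpha = 0.05.


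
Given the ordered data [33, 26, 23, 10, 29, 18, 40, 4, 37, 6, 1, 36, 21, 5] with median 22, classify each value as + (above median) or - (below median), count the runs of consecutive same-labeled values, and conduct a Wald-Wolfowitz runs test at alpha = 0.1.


Step 1: Compute median = 22; label A = above, B = below.
Labels in order: AAABABABABBABB  (n_A = 7, n_B = 7)
Step 2: Count runs R = 10.
Step 3: Under H0 (random ordering), E[R] = 2*n_A*n_B/(n_A+n_B) + 1 = 2*7*7/14 + 1 = 8.0000.
        Var[R] = 2*n_A*n_B*(2*n_A*n_B - n_A - n_B) / ((n_A+n_B)^2 * (n_A+n_B-1)) = 8232/2548 = 3.2308.
        SD[R] = 1.7974.
Step 4: Continuity-corrected z = (R - 0.5 - E[R]) / SD[R] = (10 - 0.5 - 8.0000) / 1.7974 = 0.8345.
Step 5: Two-sided p-value via normal approximation = 2*(1 - Phi(|z|)) = 0.403986.
Step 6: alpha = 0.1. fail to reject H0.

R = 10, z = 0.8345, p = 0.403986, fail to reject H0.


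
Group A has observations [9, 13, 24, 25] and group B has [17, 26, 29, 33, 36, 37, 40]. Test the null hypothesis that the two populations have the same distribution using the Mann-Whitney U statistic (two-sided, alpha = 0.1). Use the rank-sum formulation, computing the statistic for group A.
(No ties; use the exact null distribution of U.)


Step 1: Combine and sort all 11 observations; assign midranks.
sorted (value, group): (9,X), (13,X), (17,Y), (24,X), (25,X), (26,Y), (29,Y), (33,Y), (36,Y), (37,Y), (40,Y)
ranks: 9->1, 13->2, 17->3, 24->4, 25->5, 26->6, 29->7, 33->8, 36->9, 37->10, 40->11
Step 2: Rank sum for X: R1 = 1 + 2 + 4 + 5 = 12.
Step 3: U_X = R1 - n1(n1+1)/2 = 12 - 4*5/2 = 12 - 10 = 2.
       U_Y = n1*n2 - U_X = 28 - 2 = 26.
Step 4: No ties, so the exact null distribution of U (based on enumerating the C(11,4) = 330 equally likely rank assignments) gives the two-sided p-value.
Step 5: p-value = 0.024242; compare to alpha = 0.1. reject H0.

U_X = 2, p = 0.024242, reject H0 at alpha = 0.1.


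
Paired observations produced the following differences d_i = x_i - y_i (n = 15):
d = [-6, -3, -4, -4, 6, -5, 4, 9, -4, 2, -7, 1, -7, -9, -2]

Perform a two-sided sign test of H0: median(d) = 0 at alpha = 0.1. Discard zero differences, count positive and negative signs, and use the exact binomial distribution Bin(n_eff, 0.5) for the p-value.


Step 1: Discard zero differences. Original n = 15; n_eff = number of nonzero differences = 15.
Nonzero differences (with sign): -6, -3, -4, -4, +6, -5, +4, +9, -4, +2, -7, +1, -7, -9, -2
Step 2: Count signs: positive = 5, negative = 10.
Step 3: Under H0: P(positive) = 0.5, so the number of positives S ~ Bin(15, 0.5).
Step 4: Two-sided exact p-value = sum of Bin(15,0.5) probabilities at or below the observed probability = 0.301758.
Step 5: alpha = 0.1. fail to reject H0.

n_eff = 15, pos = 5, neg = 10, p = 0.301758, fail to reject H0.


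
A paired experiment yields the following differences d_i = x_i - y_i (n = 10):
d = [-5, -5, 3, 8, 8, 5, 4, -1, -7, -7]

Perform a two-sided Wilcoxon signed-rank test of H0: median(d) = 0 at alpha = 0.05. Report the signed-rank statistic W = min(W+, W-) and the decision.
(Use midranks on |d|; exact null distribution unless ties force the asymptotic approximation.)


Step 1: Drop any zero differences (none here) and take |d_i|.
|d| = [5, 5, 3, 8, 8, 5, 4, 1, 7, 7]
Step 2: Midrank |d_i| (ties get averaged ranks).
ranks: |5|->5, |5|->5, |3|->2, |8|->9.5, |8|->9.5, |5|->5, |4|->3, |1|->1, |7|->7.5, |7|->7.5
Step 3: Attach original signs; sum ranks with positive sign and with negative sign.
W+ = 2 + 9.5 + 9.5 + 5 + 3 = 29
W- = 5 + 5 + 1 + 7.5 + 7.5 = 26
(Check: W+ + W- = 55 should equal n(n+1)/2 = 55.)
Step 4: Test statistic W = min(W+, W-) = 26.
Step 5: Ties in |d|, so use the tie-corrected normal approximation.
        E[W] = n(n+1)/4 = 10*11/4 = 27.5.
        Tie groups: |d|=5 (t=3), |d|=7 (t=2), |d|=8 (t=2); sum(t^3 - t) = 36.
        Var[W] = n(n+1)(2n+1)/24 - sum(t^3-t)/48 = 2310/24 - 36/48 = 95.5.
        z = (W - E[W]) / sqrt(Var[W]) = (26 - 27.5) / 9.7724 = -0.1535.
        Two-sided p = 2*Phi(z) = 0.878009.
Step 6: alpha = 0.05. fail to reject H0.

W+ = 29, W- = 26, W = min = 26, p = 0.878009, fail to reject H0.


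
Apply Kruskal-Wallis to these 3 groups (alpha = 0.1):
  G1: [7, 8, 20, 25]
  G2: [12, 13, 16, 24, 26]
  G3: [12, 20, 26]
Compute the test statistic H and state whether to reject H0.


Step 1: Combine all N = 12 observations and assign midranks.
sorted (value, group, rank): (7,G1,1), (8,G1,2), (12,G2,3.5), (12,G3,3.5), (13,G2,5), (16,G2,6), (20,G1,7.5), (20,G3,7.5), (24,G2,9), (25,G1,10), (26,G2,11.5), (26,G3,11.5)
Step 2: Sum ranks within each group.
R_1 = 20.5 (n_1 = 4)
R_2 = 35 (n_2 = 5)
R_3 = 22.5 (n_3 = 3)
Step 3: H = 12/(N(N+1)) * sum(R_i^2/n_i) - 3(N+1)
     = 12/(12*13) * (20.5^2/4 + 35^2/5 + 22.5^2/3) - 3*13
     = 0.076923 * 518.812 - 39
     = 0.908654.
Step 4: Ties present; correction factor C = 1 - 18/(12^3 - 12) = 0.989510. Corrected H = 0.908654 / 0.989510 = 0.918286.
Step 5: Under H0, H ~ chi^2(2); p-value = 0.631825.
Step 6: alpha = 0.1. fail to reject H0.

H = 0.9183, df = 2, p = 0.631825, fail to reject H0.


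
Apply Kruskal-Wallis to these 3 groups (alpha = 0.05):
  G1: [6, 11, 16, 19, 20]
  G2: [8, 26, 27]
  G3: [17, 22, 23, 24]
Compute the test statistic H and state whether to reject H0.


Step 1: Combine all N = 12 observations and assign midranks.
sorted (value, group, rank): (6,G1,1), (8,G2,2), (11,G1,3), (16,G1,4), (17,G3,5), (19,G1,6), (20,G1,7), (22,G3,8), (23,G3,9), (24,G3,10), (26,G2,11), (27,G2,12)
Step 2: Sum ranks within each group.
R_1 = 21 (n_1 = 5)
R_2 = 25 (n_2 = 3)
R_3 = 32 (n_3 = 4)
Step 3: H = 12/(N(N+1)) * sum(R_i^2/n_i) - 3(N+1)
     = 12/(12*13) * (21^2/5 + 25^2/3 + 32^2/4) - 3*13
     = 0.076923 * 552.533 - 39
     = 3.502564.
Step 4: No ties, so H is used without correction.
Step 5: Under H0, H ~ chi^2(2); p-value = 0.173551.
Step 6: alpha = 0.05. fail to reject H0.

H = 3.5026, df = 2, p = 0.173551, fail to reject H0.


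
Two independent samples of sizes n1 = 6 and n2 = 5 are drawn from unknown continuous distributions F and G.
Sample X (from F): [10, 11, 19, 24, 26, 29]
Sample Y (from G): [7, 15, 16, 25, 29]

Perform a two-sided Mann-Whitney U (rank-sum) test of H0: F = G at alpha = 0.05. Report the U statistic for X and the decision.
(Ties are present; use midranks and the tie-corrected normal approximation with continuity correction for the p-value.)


Step 1: Combine and sort all 11 observations; assign midranks.
sorted (value, group): (7,Y), (10,X), (11,X), (15,Y), (16,Y), (19,X), (24,X), (25,Y), (26,X), (29,X), (29,Y)
ranks: 7->1, 10->2, 11->3, 15->4, 16->5, 19->6, 24->7, 25->8, 26->9, 29->10.5, 29->10.5
Step 2: Rank sum for X: R1 = 2 + 3 + 6 + 7 + 9 + 10.5 = 37.5.
Step 3: U_X = R1 - n1(n1+1)/2 = 37.5 - 6*7/2 = 37.5 - 21 = 16.5.
       U_Y = n1*n2 - U_X = 30 - 16.5 = 13.5.
Step 4: Ties are present, so use the tie-corrected normal approximation (with continuity correction) for the p-value.
Step 5: p-value = 0.854805; compare to alpha = 0.05. fail to reject H0.

U_X = 16.5, p = 0.854805, fail to reject H0 at alpha = 0.05.


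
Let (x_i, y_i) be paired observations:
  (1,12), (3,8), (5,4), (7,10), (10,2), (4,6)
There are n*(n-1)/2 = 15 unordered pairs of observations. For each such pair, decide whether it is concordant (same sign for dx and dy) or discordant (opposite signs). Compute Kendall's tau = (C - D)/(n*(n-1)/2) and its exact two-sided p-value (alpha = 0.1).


Step 1: Enumerate the 15 unordered pairs (i,j) with i<j and classify each by sign(x_j-x_i) * sign(y_j-y_i).
  (1,2):dx=+2,dy=-4->D; (1,3):dx=+4,dy=-8->D; (1,4):dx=+6,dy=-2->D; (1,5):dx=+9,dy=-10->D
  (1,6):dx=+3,dy=-6->D; (2,3):dx=+2,dy=-4->D; (2,4):dx=+4,dy=+2->C; (2,5):dx=+7,dy=-6->D
  (2,6):dx=+1,dy=-2->D; (3,4):dx=+2,dy=+6->C; (3,5):dx=+5,dy=-2->D; (3,6):dx=-1,dy=+2->D
  (4,5):dx=+3,dy=-8->D; (4,6):dx=-3,dy=-4->C; (5,6):dx=-6,dy=+4->D
Step 2: C = 3, D = 12, total pairs = 15.
Step 3: tau = (C - D)/(n(n-1)/2) = (3 - 12)/15 = -0.600000.
Step 4: Exact two-sided p-value (enumerate n! = 720 permutations of y under H0): p = 0.136111.
Step 5: alpha = 0.1. fail to reject H0.

tau_b = -0.6000 (C=3, D=12), p = 0.136111, fail to reject H0.


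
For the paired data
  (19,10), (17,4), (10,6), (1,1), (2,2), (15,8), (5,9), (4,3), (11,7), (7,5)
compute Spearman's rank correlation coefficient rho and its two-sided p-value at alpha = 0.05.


Step 1: Rank x and y separately (midranks; no ties here).
rank(x): 19->10, 17->9, 10->6, 1->1, 2->2, 15->8, 5->4, 4->3, 11->7, 7->5
rank(y): 10->10, 4->4, 6->6, 1->1, 2->2, 8->8, 9->9, 3->3, 7->7, 5->5
Step 2: d_i = R_x(i) - R_y(i); compute d_i^2.
  (10-10)^2=0, (9-4)^2=25, (6-6)^2=0, (1-1)^2=0, (2-2)^2=0, (8-8)^2=0, (4-9)^2=25, (3-3)^2=0, (7-7)^2=0, (5-5)^2=0
sum(d^2) = 50.
Step 3: rho = 1 - 6*50 / (10*(10^2 - 1)) = 1 - 300/990 = 0.696970.
Step 4: Under H0, t = rho * sqrt((n-2)/(1-rho^2)) = 2.7490 ~ t(8).
Step 5: Two-sided p-value from the t-distribution with 8 df = 0.025097.
Step 6: alpha = 0.05. reject H0.

rho = 0.6970, p = 0.025097, reject H0 at alpha = 0.05.


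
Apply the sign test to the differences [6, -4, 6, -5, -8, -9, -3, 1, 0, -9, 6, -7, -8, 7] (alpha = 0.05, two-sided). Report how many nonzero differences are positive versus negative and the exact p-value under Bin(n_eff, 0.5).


Step 1: Discard zero differences. Original n = 14; n_eff = number of nonzero differences = 13.
Nonzero differences (with sign): +6, -4, +6, -5, -8, -9, -3, +1, -9, +6, -7, -8, +7
Step 2: Count signs: positive = 5, negative = 8.
Step 3: Under H0: P(positive) = 0.5, so the number of positives S ~ Bin(13, 0.5).
Step 4: Two-sided exact p-value = sum of Bin(13,0.5) probabilities at or below the observed probability = 0.581055.
Step 5: alpha = 0.05. fail to reject H0.

n_eff = 13, pos = 5, neg = 8, p = 0.581055, fail to reject H0.


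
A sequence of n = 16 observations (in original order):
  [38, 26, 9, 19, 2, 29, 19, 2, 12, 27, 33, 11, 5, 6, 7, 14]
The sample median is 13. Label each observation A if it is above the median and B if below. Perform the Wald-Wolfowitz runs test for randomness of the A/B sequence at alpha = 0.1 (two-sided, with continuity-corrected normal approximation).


Step 1: Compute median = 13; label A = above, B = below.
Labels in order: AABABAABBAABBBBA  (n_A = 8, n_B = 8)
Step 2: Count runs R = 9.
Step 3: Under H0 (random ordering), E[R] = 2*n_A*n_B/(n_A+n_B) + 1 = 2*8*8/16 + 1 = 9.0000.
        Var[R] = 2*n_A*n_B*(2*n_A*n_B - n_A - n_B) / ((n_A+n_B)^2 * (n_A+n_B-1)) = 14336/3840 = 3.7333.
        SD[R] = 1.9322.
Step 4: R = E[R], so z = 0 with no continuity correction.
Step 5: Two-sided p-value via normal approximation = 2*(1 - Phi(|z|)) = 1.000000.
Step 6: alpha = 0.1. fail to reject H0.

R = 9, z = 0.0000, p = 1.000000, fail to reject H0.


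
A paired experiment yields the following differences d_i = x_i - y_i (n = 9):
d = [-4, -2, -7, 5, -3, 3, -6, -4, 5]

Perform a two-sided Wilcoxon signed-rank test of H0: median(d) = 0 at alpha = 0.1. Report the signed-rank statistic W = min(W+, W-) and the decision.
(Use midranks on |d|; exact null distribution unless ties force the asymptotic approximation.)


Step 1: Drop any zero differences (none here) and take |d_i|.
|d| = [4, 2, 7, 5, 3, 3, 6, 4, 5]
Step 2: Midrank |d_i| (ties get averaged ranks).
ranks: |4|->4.5, |2|->1, |7|->9, |5|->6.5, |3|->2.5, |3|->2.5, |6|->8, |4|->4.5, |5|->6.5
Step 3: Attach original signs; sum ranks with positive sign and with negative sign.
W+ = 6.5 + 2.5 + 6.5 = 15.5
W- = 4.5 + 1 + 9 + 2.5 + 8 + 4.5 = 29.5
(Check: W+ + W- = 45 should equal n(n+1)/2 = 45.)
Step 4: Test statistic W = min(W+, W-) = 15.5.
Step 5: Ties in |d|, so use the tie-corrected normal approximation.
        E[W] = n(n+1)/4 = 9*10/4 = 22.5.
        Tie groups: |d|=3 (t=2), |d|=4 (t=2), |d|=5 (t=2); sum(t^3 - t) = 18.
        Var[W] = n(n+1)(2n+1)/24 - sum(t^3-t)/48 = 1710/24 - 18/48 = 70.875.
        z = (W - E[W]) / sqrt(Var[W]) = (15.5 - 22.5) / 8.4187 = -0.8315.
        Two-sided p = 2*Phi(z) = 0.405703.
Step 6: alpha = 0.1. fail to reject H0.

W+ = 15.5, W- = 29.5, W = min = 15.5, p = 0.405703, fail to reject H0.


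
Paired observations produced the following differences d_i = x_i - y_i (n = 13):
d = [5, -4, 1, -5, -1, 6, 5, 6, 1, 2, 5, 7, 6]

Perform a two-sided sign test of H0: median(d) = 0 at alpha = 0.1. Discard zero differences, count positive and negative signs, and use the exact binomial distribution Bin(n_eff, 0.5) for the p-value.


Step 1: Discard zero differences. Original n = 13; n_eff = number of nonzero differences = 13.
Nonzero differences (with sign): +5, -4, +1, -5, -1, +6, +5, +6, +1, +2, +5, +7, +6
Step 2: Count signs: positive = 10, negative = 3.
Step 3: Under H0: P(positive) = 0.5, so the number of positives S ~ Bin(13, 0.5).
Step 4: Two-sided exact p-value = sum of Bin(13,0.5) probabilities at or below the observed probability = 0.092285.
Step 5: alpha = 0.1. reject H0.

n_eff = 13, pos = 10, neg = 3, p = 0.092285, reject H0.


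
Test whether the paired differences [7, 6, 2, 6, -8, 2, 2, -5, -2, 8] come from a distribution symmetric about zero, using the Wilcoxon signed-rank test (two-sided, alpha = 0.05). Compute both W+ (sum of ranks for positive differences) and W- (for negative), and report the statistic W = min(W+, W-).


Step 1: Drop any zero differences (none here) and take |d_i|.
|d| = [7, 6, 2, 6, 8, 2, 2, 5, 2, 8]
Step 2: Midrank |d_i| (ties get averaged ranks).
ranks: |7|->8, |6|->6.5, |2|->2.5, |6|->6.5, |8|->9.5, |2|->2.5, |2|->2.5, |5|->5, |2|->2.5, |8|->9.5
Step 3: Attach original signs; sum ranks with positive sign and with negative sign.
W+ = 8 + 6.5 + 2.5 + 6.5 + 2.5 + 2.5 + 9.5 = 38
W- = 9.5 + 5 + 2.5 = 17
(Check: W+ + W- = 55 should equal n(n+1)/2 = 55.)
Step 4: Test statistic W = min(W+, W-) = 17.
Step 5: Ties in |d|, so use the tie-corrected normal approximation.
        E[W] = n(n+1)/4 = 10*11/4 = 27.5.
        Tie groups: |d|=2 (t=4), |d|=6 (t=2), |d|=8 (t=2); sum(t^3 - t) = 72.
        Var[W] = n(n+1)(2n+1)/24 - sum(t^3-t)/48 = 2310/24 - 72/48 = 94.75.
        z = (W - E[W]) / sqrt(Var[W]) = (17 - 27.5) / 9.7340 = -1.0787.
        Two-sided p = 2*Phi(z) = 0.280723.
Step 6: alpha = 0.05. fail to reject H0.

W+ = 38, W- = 17, W = min = 17, p = 0.280723, fail to reject H0.


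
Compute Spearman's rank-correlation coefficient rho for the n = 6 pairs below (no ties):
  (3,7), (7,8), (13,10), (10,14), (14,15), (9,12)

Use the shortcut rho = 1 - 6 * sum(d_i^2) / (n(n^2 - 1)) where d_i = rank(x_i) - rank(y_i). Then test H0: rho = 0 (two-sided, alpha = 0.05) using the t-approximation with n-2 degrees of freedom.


Step 1: Rank x and y separately (midranks; no ties here).
rank(x): 3->1, 7->2, 13->5, 10->4, 14->6, 9->3
rank(y): 7->1, 8->2, 10->3, 14->5, 15->6, 12->4
Step 2: d_i = R_x(i) - R_y(i); compute d_i^2.
  (1-1)^2=0, (2-2)^2=0, (5-3)^2=4, (4-5)^2=1, (6-6)^2=0, (3-4)^2=1
sum(d^2) = 6.
Step 3: rho = 1 - 6*6 / (6*(6^2 - 1)) = 1 - 36/210 = 0.828571.
Step 4: Under H0, t = rho * sqrt((n-2)/(1-rho^2)) = 2.9598 ~ t(4).
Step 5: Two-sided p-value from the t-distribution with 4 df = 0.041563.
Step 6: alpha = 0.05. reject H0.

rho = 0.8286, p = 0.041563, reject H0 at alpha = 0.05.


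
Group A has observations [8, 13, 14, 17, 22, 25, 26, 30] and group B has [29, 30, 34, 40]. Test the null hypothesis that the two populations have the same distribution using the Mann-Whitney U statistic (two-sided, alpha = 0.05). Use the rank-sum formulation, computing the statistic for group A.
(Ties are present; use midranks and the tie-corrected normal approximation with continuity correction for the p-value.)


Step 1: Combine and sort all 12 observations; assign midranks.
sorted (value, group): (8,X), (13,X), (14,X), (17,X), (22,X), (25,X), (26,X), (29,Y), (30,X), (30,Y), (34,Y), (40,Y)
ranks: 8->1, 13->2, 14->3, 17->4, 22->5, 25->6, 26->7, 29->8, 30->9.5, 30->9.5, 34->11, 40->12
Step 2: Rank sum for X: R1 = 1 + 2 + 3 + 4 + 5 + 6 + 7 + 9.5 = 37.5.
Step 3: U_X = R1 - n1(n1+1)/2 = 37.5 - 8*9/2 = 37.5 - 36 = 1.5.
       U_Y = n1*n2 - U_X = 32 - 1.5 = 30.5.
Step 4: Ties are present, so use the tie-corrected normal approximation (with continuity correction) for the p-value.
Step 5: p-value = 0.017221; compare to alpha = 0.05. reject H0.

U_X = 1.5, p = 0.017221, reject H0 at alpha = 0.05.
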